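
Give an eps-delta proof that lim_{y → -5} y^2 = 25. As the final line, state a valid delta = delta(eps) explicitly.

delta = min(1, eps/11)

Fix eps > 0. We seek delta > 0 with 0 < |y + 5| < delta ⇒ |y^2 − 25| < eps.
Factor: y^2 − 25 = (y + 5)(y - 5), so |y^2 − 25| = |y + 5|·|y - 5|.
Impose delta ≤ 1 so that |y| < 6; then |y - 5| ≤ 11.
Hence |y^2 − 25| ≤ 11|y + 5|, which is < eps once |y + 5| < eps/11.
Take delta = min(1, eps/11). If 0 < |y + 5| < delta then both bounds hold and |y^2 − 25| ≤ 11|y + 5| < 11·(eps/11) = eps.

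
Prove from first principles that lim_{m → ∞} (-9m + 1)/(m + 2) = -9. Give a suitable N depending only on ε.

Let ε > 0. For m ≥ 1, |(-9m + 1)/(m + 2) + 9| = |19|/((m + 2)) = 19/((m + 2)).
Since m + 2 ≥ m for m ≥ 1, this is ≤ 19/(m) = 19/m.
So |(-9m + 1)/(m + 2) + 9| < ε whenever m > 19/ε.
Take N = 19/ε. If m > N then |(-9m + 1)/(m + 2) + 9| ≤ 19/m < ε.

N = 19/ε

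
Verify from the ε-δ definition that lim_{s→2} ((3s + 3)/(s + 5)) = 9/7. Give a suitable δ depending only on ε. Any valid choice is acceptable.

Fix ε > 0. We want δ > 0 with 0 < |s − 2| < δ ⇒ |(3s + 3)/(s + 5) − (9/7)| < ε.
Combining over a common denominator, (3s + 3)/(s + 5) − (9/7) = [(3s + 3)·7 − 9·(s + 5)] / [7·(s + 5)] = 12(s − 2) / (7(s + 5)).
So |(3s + 3)/(s + 5) − (9/7)| = 12|s − 2| / (7·|s + 5|).
Require δ ≤ 7/2, so |s + 5| ≥ |7| − |s − 2| > 7 − 7/2 = 7/2.
Hence |(3s + 3)/(s + 5) − (9/7)| < 12|s − 2|/(7·(7/2)) = (24/49)|s − 2|, which is < ε once |s − 2| < (49/24)ε.
Take δ = min(7/2, (49/24)ε). Then 0 < |s − 2| < δ forces both bounds, so |(3s + 3)/(s + 5) − (9/7)| < ε.

δ = min(7/2, (49/24)ε)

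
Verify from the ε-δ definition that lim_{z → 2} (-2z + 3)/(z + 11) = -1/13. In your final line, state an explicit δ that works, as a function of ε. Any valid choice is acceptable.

δ = min(13/2, (169/50)ε)

Let ε > 0. We want δ > 0 with 0 < |z − 2| < δ ⇒ |(-2z + 3)/(z + 11) + 1/13| < ε.
Combining over a common denominator, (-2z + 3)/(z + 11) + 1/13 = [(-2z + 3)·13 − (-1)·(z + 11)] / [13·(z + 11)] = -25(z − 2) / (13(z + 11)).
So |(-2z + 3)/(z + 11) + 1/13| = 25|z − 2| / (13·|z + 11|).
Require δ ≤ 13/2, so |z + 11| ≥ |13| − |z − 2| > 13 − 13/2 = 13/2.
Hence |(-2z + 3)/(z + 11) + 1/13| < 25|z − 2|/(13·(13/2)) = (50/169)|z − 2|, which is < ε once |z − 2| < (169/50)ε.
Take δ = min(13/2, (169/50)ε). Then 0 < |z − 2| < δ forces both bounds, so |(-2z + 3)/(z + 11) + 1/13| < ε.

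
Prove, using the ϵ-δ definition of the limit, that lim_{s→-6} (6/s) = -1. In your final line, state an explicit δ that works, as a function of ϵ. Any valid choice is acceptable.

Let ϵ > 0 be given. We seek δ > 0 such that 0 < |s + 6| < δ implies |6/s + 1| < ϵ.
|6/s + 1| = 6·|-6 − s|/(6·|s|) = 6|s + 6|/(6|s|).
Require δ ≤ 3 so that |s| > 6 − 3 = 3, hence 6|s| > 18.
Then |6/s + 1| < 6|s + 6|/18, which is < ϵ when |s + 6| < 3ϵ.
Take δ = min(3, 3ϵ). Then 0 < |s + 6| < δ gives both |s + 6| < 3 and |s + 6| < 3ϵ, so |6/s + 1| < ϵ.

δ = min(3, 3ϵ)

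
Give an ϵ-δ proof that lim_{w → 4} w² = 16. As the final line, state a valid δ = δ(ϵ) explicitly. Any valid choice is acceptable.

δ = min(1, ϵ/9)

Suppose ϵ > 0. We seek δ > 0 with 0 < |w − 4| < δ ⇒ |w² − 16| < ϵ.
Factor: w² − 16 = (w − 4)(w + 4), so |w² − 16| = |w − 4|·|w + 4|.
Impose δ ≤ 1 so that |w| < 5; then |w + 4| ≤ 9.
Hence |w² − 16| ≤ 9|w − 4|, which is < ϵ once |w − 4| < ϵ/9.
Take δ = min(1, ϵ/9). If 0 < |w − 4| < δ then both bounds hold and |w² − 16| ≤ 9|w − 4| < 9·(ϵ/9) = ϵ.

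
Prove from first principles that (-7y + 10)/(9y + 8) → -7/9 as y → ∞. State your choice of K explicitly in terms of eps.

K = (146/81)/eps

Let eps > 0 be given. We seek K > 0 such that y > K implies |(-7y + 10)/(9y + 8) + 7/9| < eps.
(-7y + 10)/(9y + 8) + 7/9 = (9(-7y + 10) − (-7)(9y + 8)) / (9(9y + 8)) = 146/(9(9y + 8)).
For y > 0 we have 9y + 8 > 9y, so |(-7y + 10)/(9y + 8) + 7/9| = 146/(9(9y + 8)) < 146/(9·9y) = (146/81)/y.
Thus |(-7y + 10)/(9y + 8) + 7/9| < eps whenever y > (146/81)/eps.
Take K = (146/81)/eps. If y > K then |(-7y + 10)/(9y + 8) + 7/9| < (146/81)/y < eps.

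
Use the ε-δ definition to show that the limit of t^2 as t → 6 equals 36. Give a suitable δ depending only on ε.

δ = min(1, ε/13)

Let ε > 0 be given. We seek δ > 0 with 0 < |t − 6| < δ ⇒ |t^2 − 36| < ε.
Factor: t^2 − 36 = (t − 6)(t + 6), so |t^2 − 36| = |t − 6|·|t + 6|.
Restrict δ ≤ 1. Then |t − 6| < 1 gives |t| < 7, so by the triangle inequality |t + 6| ≤ 7 + 6 = 13.
Hence |t^2 − 36| ≤ 13|t − 6|, which is < ε once |t − 6| < ε/13.
Take δ = min(1, ε/13). If 0 < |t − 6| < δ then both bounds hold and |t^2 − 36| ≤ 13|t − 6| < 13·(ε/13) = ε.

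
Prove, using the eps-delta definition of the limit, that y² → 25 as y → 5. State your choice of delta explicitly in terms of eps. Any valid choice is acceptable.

delta = min(1, eps/11)

Fix eps > 0. We seek delta > 0 with 0 < |y − 5| < delta ⇒ |y² − 25| < eps.
Factor: y² − 25 = (y − 5)(y + 5), so |y² − 25| = |y − 5|·|y + 5|.
Impose delta ≤ 1 so that |y| < 6; then |y + 5| ≤ 11.
Hence |y² − 25| ≤ 11|y − 5|, which is < eps once |y − 5| < eps/11.
Take delta = min(1, eps/11). If 0 < |y − 5| < delta then both bounds hold and |y² − 25| ≤ 11|y − 5| < 11·(eps/11) = eps.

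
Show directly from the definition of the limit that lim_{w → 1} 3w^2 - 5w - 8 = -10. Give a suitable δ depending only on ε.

Let ε > 0 be given. We want δ > 0 such that 0 < |w − 1| < δ implies |(3w^2 - 5w - 8) + 10| < ε.
(3w^2 - 5w - 8) + 10 = 3w^2 - 5w + 2 = (w − 1)(3w - 2).
So |(3w^2 - 5w - 8) + 10| = |w − 1|·|3w - 2|.
Assume first that |w − 1| < 2, so |w| < 3. Then |3w - 2| ≤ 3·3 + 2 = 11.
Hence |(3w^2 - 5w - 8) + 10| ≤ 11|w − 1| < ε provided |w − 1| < ε/11.
Choosing δ = min(2, ε/11) ensures both conditions, hence |(3w^2 - 5w - 8) + 10| < ε.

δ = min(2, ε/11)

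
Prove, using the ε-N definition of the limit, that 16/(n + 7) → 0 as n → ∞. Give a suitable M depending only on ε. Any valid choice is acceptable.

M = 16/ε

Let ε > 0. For n ≥ 1, |16/(n + 7) − 0| = 16/(n + 7) ≤ 16/n.
We need 16/n < ε, i.e. n > 16/ε.
Take M = 16/ε. If n > M then |16/(n + 7)| ≤ 16/n < ε.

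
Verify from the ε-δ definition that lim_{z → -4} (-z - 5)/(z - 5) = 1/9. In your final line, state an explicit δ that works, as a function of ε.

Let ε > 0. We want δ > 0 with 0 < |z + 4| < δ ⇒ |(-z - 5)/(z - 5) − (1/9)| < ε.
Combining over a common denominator, (-z - 5)/(z - 5) − (1/9) = [(-z - 5)·(-9) − (-1)·(z - 5)] / [(-9)·(z - 5)] = 10(z + 4) / ((-9)(z - 5)).
So |(-z - 5)/(z - 5) − (1/9)| = 10|z + 4| / (9·|z − 5|).
Require δ ≤ 9/2, so |z − 5| ≥ |-9| − |z + 4| > 9 − 9/2 = 9/2.
Hence |(-z - 5)/(z - 5) − (1/9)| < 10|z + 4|/(9·(9/2)) = (20/81)|z + 4|, which is < ε once |z + 4| < (81/20)ε.
Take δ = min(9/2, (81/20)ε). Then 0 < |z + 4| < δ forces both bounds, so |(-z - 5)/(z - 5) − (1/9)| < ε.

δ = min(9/2, (81/20)ε)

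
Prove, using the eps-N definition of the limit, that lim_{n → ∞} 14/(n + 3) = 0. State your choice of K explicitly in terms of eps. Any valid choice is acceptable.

Let eps > 0 be given. For n ≥ 1, |14/(n + 3) − 0| = 14/(n + 3) ≤ 14/n.
We need 14/n < eps, i.e. n > 14/eps.
Take K = 14/eps. If n > K then |14/(n + 3)| ≤ 14/n < eps.

K = 14/eps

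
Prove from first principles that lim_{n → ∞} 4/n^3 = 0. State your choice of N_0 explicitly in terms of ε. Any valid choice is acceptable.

Suppose ε > 0. For n ≥ 1, |4/n^3 − 0| = 4/n^3.
4/n^3 < ε ⇔ n^3 > 4/ε ⇔ n > (4/ε)^{1/3}.
Take N_0 = (4/ε)^{1/3}. Then n > N_0 implies 4/n^3 < ε.

N_0 = (4/ε)^{1/3}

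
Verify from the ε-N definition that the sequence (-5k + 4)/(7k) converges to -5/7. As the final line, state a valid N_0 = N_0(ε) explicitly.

N_0 = (4/7)/ε

Let ε > 0. For k ≥ 1, |(-5k + 4)/(7k) + 5/7| = |28|/(7(7k)) = 28/(7(7k)).
Since 7k ≥ 7k for k ≥ 1, this is ≤ 28/(7·7k) = (4/7)/k.
So |(-5k + 4)/(7k) + 5/7| < ε whenever k > (4/7)/ε.
Take N_0 = (4/7)/ε. If k > N_0 then |(-5k + 4)/(7k) + 5/7| ≤ (4/7)/k < ε.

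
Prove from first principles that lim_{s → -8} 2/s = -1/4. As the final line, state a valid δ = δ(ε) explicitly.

Suppose ε > 0. We seek δ > 0 such that 0 < |s + 8| < δ implies |2/s + 1/4| < ε.
|2/s + 1/4| = 2·|-8 − s|/(8·|s|) = 2|s + 8|/(8|s|).
Require δ ≤ 4 so that |s| > 8 − 4 = 4, hence 8|s| > 32.
Then |2/s + 1/4| < 2|s + 8|/32, which is < ε when |s + 8| < 16ε.
Take δ = min(4, 16ε). Then 0 < |s + 8| < δ gives both |s + 8| < 4 and |s + 8| < 16ε, so |2/s + 1/4| < ε.

δ = min(4, 16ε)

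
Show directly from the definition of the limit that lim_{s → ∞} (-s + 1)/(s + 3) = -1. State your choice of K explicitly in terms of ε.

K = 4/ε

Let ε > 0. We seek K > 0 such that s > K implies |(-s + 1)/(s + 3) + 1| < ε.
(-s + 1)/(s + 3) + 1 = ((-s + 1) − (-1)(s + 3)) / ((s + 3)) = 4/((s + 3)).
For s > 0 we have s + 3 > s, so |(-s + 1)/(s + 3) + 1| = 4/((s + 3)) < 4/(s) = 4/s.
Thus |(-s + 1)/(s + 3) + 1| < ε whenever s > 4/ε.
Take K = 4/ε. If s > K then |(-s + 1)/(s + 3) + 1| < 4/s < ε.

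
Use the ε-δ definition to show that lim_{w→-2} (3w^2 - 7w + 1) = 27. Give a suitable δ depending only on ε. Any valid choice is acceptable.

Let ε > 0. We want δ > 0 such that 0 < |w + 2| < δ implies |(3w^2 - 7w + 1) − 27| < ε.
(3w^2 - 7w + 1) − 27 = 3w^2 - 7w - 26 = (w + 2)(3w - 13).
So |(3w^2 - 7w + 1) − 27| = |w + 2|·|3w - 13|.
Assume first that |w + 2| < 2, so |w| < 4. Then |3w - 13| ≤ 3·4 + 13 = 25.
Hence |(3w^2 - 7w + 1) − 27| ≤ 25|w + 2| < ε provided |w + 2| < ε/25.
Take δ = min(2, ε/25). Then 0 < |w + 2| < δ gives both |w + 2| < 2 and |w + 2| < ε/25, so |(3w^2 - 7w + 1) − 27| < ε.

δ = min(2, ε/25)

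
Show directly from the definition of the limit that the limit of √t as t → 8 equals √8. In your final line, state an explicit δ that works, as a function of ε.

Fix ε > 0. We want δ > 0 such that 0 < |t − 8| < δ implies |√t − √8| < ε.
Multiplying by the conjugate, |√t − √8| = |t − 8|/(√t + √8).
Restrict δ ≤ 8 so that |t − 8| < 8 forces t > 0, and then √t + √8 > √8.
Hence |√t − √8| < |t − 8|/√8, which is < ε once |t − 8| < √8·ε.
Take δ = min(8, √8·ε). If 0 < |t − 8| < δ then t > 0 and |√t − √8| < |t − 8|/√8 < ε.

δ = min(8, √8·ε)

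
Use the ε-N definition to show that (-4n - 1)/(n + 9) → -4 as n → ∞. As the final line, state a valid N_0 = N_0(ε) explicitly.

Fix ε > 0. For n ≥ 1, |(-4n - 1)/(n + 9) + 4| = |35|/((n + 9)) = 35/((n + 9)).
Since n + 9 ≥ n for n ≥ 1, this is ≤ 35/(n) = 35/n.
So |(-4n - 1)/(n + 9) + 4| < ε whenever n > 35/ε.
Take N_0 = 35/ε. If n > N_0 then |(-4n - 1)/(n + 9) + 4| ≤ 35/n < ε.

N_0 = 35/ε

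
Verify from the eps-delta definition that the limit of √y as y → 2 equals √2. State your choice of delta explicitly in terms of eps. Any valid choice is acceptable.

delta = min(2, √2·eps)

Let eps > 0. We want delta > 0 such that 0 < |y − 2| < delta implies |√y − √2| < eps.
Multiplying by the conjugate, |√y − √2| = |y − 2|/(√y + √2).
Restrict delta ≤ 2 so that |y − 2| < 2 forces y > 0, and then √y + √2 > √2.
Hence |√y − √2| < |y − 2|/√2, which is < eps once |y − 2| < √2·eps.
Take delta = min(2, √2·eps). If 0 < |y − 2| < delta then y > 0 and |√y − √2| < |y − 2|/√2 < eps.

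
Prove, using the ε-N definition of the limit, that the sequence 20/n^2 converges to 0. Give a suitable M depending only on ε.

M = (20/ε)^{1/2}

Let ε > 0. For n ≥ 1, |20/n^2 − 0| = 20/n^2.
20/n^2 < ε ⇔ n^2 > 20/ε ⇔ n > (20/ε)^{1/2}.
Take M = (20/ε)^{1/2}. Then n > M implies 20/n^2 < ε.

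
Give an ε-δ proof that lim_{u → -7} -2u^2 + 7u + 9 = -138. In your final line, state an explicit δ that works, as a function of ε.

Let ε > 0. We want δ > 0 such that 0 < |u + 7| < δ implies |(-2u^2 + 7u + 9) + 138| < ε.
(-2u^2 + 7u + 9) + 138 = -2u^2 + 7u + 147 = (u + 7)(-2u + 21).
So |(-2u^2 + 7u + 9) + 138| = |u + 7|·|-2u + 21|.
Assume first that |u + 7| < 2, so |u| < 9. Then |-2u + 21| ≤ 2·9 + 21 = 39.
Hence |(-2u^2 + 7u + 9) + 138| ≤ 39|u + 7| < ε provided |u + 7| < ε/39.
Choosing δ = min(2, ε/39) ensures both conditions, hence |(-2u^2 + 7u + 9) + 138| < ε.

δ = min(2, ε/39)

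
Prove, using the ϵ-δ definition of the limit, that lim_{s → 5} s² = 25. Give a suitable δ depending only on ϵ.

Fix ϵ > 0. We seek δ > 0 with 0 < |s − 5| < δ ⇒ |s² − 25| < ϵ.
Factor: s² − 25 = (s − 5)(s + 5), so |s² − 25| = |s − 5|·|s + 5|.
Impose δ ≤ 1 so that |s| < 6; then |s + 5| ≤ 11.
Hence |s² − 25| ≤ 11|s − 5|, which is < ϵ once |s − 5| < ϵ/11.
Take δ = min(1, ϵ/11). If 0 < |s − 5| < δ then both bounds hold and |s² − 25| ≤ 11|s − 5| < 11·(ϵ/11) = ϵ.

δ = min(1, ϵ/11)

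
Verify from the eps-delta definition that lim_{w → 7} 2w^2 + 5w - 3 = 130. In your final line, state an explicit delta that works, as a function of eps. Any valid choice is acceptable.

Let eps > 0 be given. We want delta > 0 such that 0 < |w − 7| < delta implies |(2w^2 + 5w - 3) − 130| < eps.
(2w^2 + 5w - 3) − 130 = 2w^2 + 5w - 133 = (w − 7)(2w + 19).
So |(2w^2 + 5w - 3) − 130| = |w − 7|·|2w + 19|.
Assume first that |w − 7| < 1, so |w| < 8. Then |2w + 19| ≤ 2·8 + 19 = 35.
Hence |(2w^2 + 5w - 3) − 130| ≤ 35|w − 7| < eps provided |w − 7| < eps/35.
Take delta = min(1, eps/35). Then 0 < |w − 7| < delta gives both |w − 7| < 1 and |w − 7| < eps/35, so |(2w^2 + 5w - 3) − 130| < eps.

delta = min(1, eps/35)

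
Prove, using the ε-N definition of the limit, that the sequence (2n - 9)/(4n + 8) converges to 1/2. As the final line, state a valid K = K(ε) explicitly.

K = (13/4)/ε

Let ε > 0 be given. For n ≥ 1, |(2n - 9)/(4n + 8) − (1/2)| = |-52|/(4(4n + 8)) = 52/(4(4n + 8)).
Since 4n + 8 ≥ 4n for n ≥ 1, this is ≤ 52/(4·4n) = (13/4)/n.
So |(2n - 9)/(4n + 8) − (1/2)| < ε whenever n > (13/4)/ε.
Take K = (13/4)/ε. If n > K then |(2n - 9)/(4n + 8) − (1/2)| ≤ (13/4)/n < ε.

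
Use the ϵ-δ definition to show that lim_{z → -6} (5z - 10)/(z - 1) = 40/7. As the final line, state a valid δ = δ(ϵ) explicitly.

Suppose ϵ > 0. We want δ > 0 with 0 < |z + 6| < δ ⇒ |(5z - 10)/(z - 1) − (40/7)| < ϵ.
Combining over a common denominator, (5z - 10)/(z - 1) − (40/7) = [(5z - 10)·(-7) − (-40)·(z - 1)] / [(-7)·(z - 1)] = 5(z + 6) / ((-7)(z - 1)).
So |(5z - 10)/(z - 1) − (40/7)| = 5|z + 6| / (7·|z − 1|).
Restrict δ ≤ 7/2. Then |z + 6| < 7/2 gives |z − 1| = |(z + 6) + (-7)| ≥ 7 − 7/2 = 7/2.
Hence |(5z - 10)/(z - 1) − (40/7)| < 5|z + 6|/(7·(7/2)) = (10/49)|z + 6|, which is < ϵ once |z + 6| < (49/10)ϵ.
Take δ = min(7/2, (49/10)ϵ). Then 0 < |z + 6| < δ forces both bounds, so |(5z - 10)/(z - 1) − (40/7)| < ϵ.

δ = min(7/2, (49/10)ϵ)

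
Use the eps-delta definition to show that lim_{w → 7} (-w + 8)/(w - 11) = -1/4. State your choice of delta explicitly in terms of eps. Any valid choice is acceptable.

Let eps > 0. We want delta > 0 with 0 < |w − 7| < delta ⇒ |(-w + 8)/(w - 11) + 1/4| < eps.
Combining over a common denominator, (-w + 8)/(w - 11) + 1/4 = [(-w + 8)·(-4) − 1·(w - 11)] / [(-4)·(w - 11)] = 3(w − 7) / ((-4)(w - 11)).
So |(-w + 8)/(w - 11) + 1/4| = 3|w − 7| / (4·|w − 11|).
Restrict delta ≤ 2. Then |w − 7| < 2 gives |w − 11| = |(w − 7) + (-4)| ≥ 4 − 2 = 2.
Hence |(-w + 8)/(w - 11) + 1/4| < 3|w − 7|/(4·2) = (3/8)|w − 7|, which is < eps once |w − 7| < (8/3)eps.
Take delta = min(2, (8/3)eps). Then 0 < |w − 7| < delta forces both bounds, so |(-w + 8)/(w - 11) + 1/4| < eps.

delta = min(2, (8/3)eps)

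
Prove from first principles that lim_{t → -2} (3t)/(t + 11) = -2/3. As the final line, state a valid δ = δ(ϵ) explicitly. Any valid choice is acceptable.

Let ϵ > 0. We want δ > 0 with 0 < |t + 2| < δ ⇒ |(3t)/(t + 11) + 2/3| < ϵ.
Combining over a common denominator, (3t)/(t + 11) + 2/3 = [(3t)·9 − (-6)·(t + 11)] / [9·(t + 11)] = 33(t + 2) / (9(t + 11)).
So |(3t)/(t + 11) + 2/3| = 33|t + 2| / (9·|t + 11|).
Restrict δ ≤ 9/2. Then |t + 2| < 9/2 gives |t + 11| = |(t + 2) + 9| ≥ 9 − 9/2 = 9/2.
Hence |(3t)/(t + 11) + 2/3| < 33|t + 2|/(9·(9/2)) = (22/27)|t + 2|, which is < ϵ once |t + 2| < (27/22)ϵ.
Take δ = min(9/2, (27/22)ϵ). Then 0 < |t + 2| < δ forces both bounds, so |(3t)/(t + 11) + 2/3| < ϵ.

δ = min(9/2, (27/22)ϵ)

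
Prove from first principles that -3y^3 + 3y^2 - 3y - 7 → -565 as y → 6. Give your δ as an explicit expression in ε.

δ = min(1, ε/345)

Fix ε > 0. We want δ > 0 such that 0 < |y − 6| < δ implies |(-3y^3 + 3y^2 - 3y - 7) + 565| < ε.
(-3y^3 + 3y^2 - 3y - 7) + 565 = -3y^3 + 3y^2 - 3y + 558 = (y − 6)(-3y^2 - 15y - 93).
So |(-3y^3 + 3y^2 - 3y - 7) + 565| = |y − 6|·|-3y^2 - 15y - 93|.
Require δ ≤ 1. Then |y − 6| < 1 gives |y| < 7, and by the triangle inequality |-3y^2 - 15y - 93| ≤ 3·7^2 + 15·7 + 93 = 345.
Hence |(-3y^3 + 3y^2 - 3y - 7) + 565| ≤ 345|y − 6| < ε provided |y − 6| < ε/345.
Choosing δ = min(1, ε/345) ensures both conditions, hence |(-3y^3 + 3y^2 - 3y - 7) + 565| < ε.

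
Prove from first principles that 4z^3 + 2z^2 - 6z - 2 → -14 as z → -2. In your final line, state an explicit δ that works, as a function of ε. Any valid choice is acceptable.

δ = min(1, ε/60)

Suppose ε > 0. We want δ > 0 such that 0 < |z + 2| < δ implies |(4z^3 + 2z^2 - 6z - 2) + 14| < ε.
(4z^3 + 2z^2 - 6z - 2) + 14 = 4z^3 + 2z^2 - 6z + 12 = (z + 2)(4z^2 - 6z + 6).
So |(4z^3 + 2z^2 - 6z - 2) + 14| = |z + 2|·|4z^2 - 6z + 6|.
Require δ ≤ 1. Then |z + 2| < 1 gives |z| < 3, and by the triangle inequality |4z^2 - 6z + 6| ≤ 4·3^2 + 6·3 + 6 = 60.
Hence |(4z^3 + 2z^2 - 6z - 2) + 14| ≤ 60|z + 2| < ε provided |z + 2| < ε/60.
Choosing δ = min(1, ε/60) ensures both conditions, hence |(4z^3 + 2z^2 - 6z - 2) + 14| < ε.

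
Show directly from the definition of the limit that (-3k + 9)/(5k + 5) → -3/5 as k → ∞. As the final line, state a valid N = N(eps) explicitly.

N = (12/5)/eps

Suppose eps > 0. For k ≥ 1, |(-3k + 9)/(5k + 5) + 3/5| = |60|/(5(5k + 5)) = 60/(5(5k + 5)).
Since 5k + 5 ≥ 5k for k ≥ 1, this is ≤ 60/(5·5k) = (12/5)/k.
So |(-3k + 9)/(5k + 5) + 3/5| < eps whenever k > (12/5)/eps.
Take N = (12/5)/eps. If k > N then |(-3k + 9)/(5k + 5) + 3/5| ≤ (12/5)/k < eps.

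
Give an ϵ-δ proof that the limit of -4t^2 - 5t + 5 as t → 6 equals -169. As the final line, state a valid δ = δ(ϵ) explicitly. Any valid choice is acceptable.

Fix ϵ > 0. We want δ > 0 such that 0 < |t − 6| < δ implies |(-4t^2 - 5t + 5) + 169| < ϵ.
(-4t^2 - 5t + 5) + 169 = -4t^2 - 5t + 174 = (t − 6)(-4t - 29).
So |(-4t^2 - 5t + 5) + 169| = |t − 6|·|-4t - 29|.
Assume first that |t − 6| < 1, so |t| < 7. Then |-4t - 29| ≤ 4·7 + 29 = 57.
Hence |(-4t^2 - 5t + 5) + 169| ≤ 57|t − 6| < ϵ provided |t − 6| < ϵ/57.
Take δ = min(1, ϵ/57). Then 0 < |t − 6| < δ gives both |t − 6| < 1 and |t − 6| < ϵ/57, so |(-4t^2 - 5t + 5) + 169| < ϵ.

δ = min(1, ϵ/57)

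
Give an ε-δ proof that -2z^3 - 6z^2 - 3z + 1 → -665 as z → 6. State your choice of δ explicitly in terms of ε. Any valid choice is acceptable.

δ = min(1, ε/335)

Fix ε > 0. We want δ > 0 such that 0 < |z − 6| < δ implies |(-2z^3 - 6z^2 - 3z + 1) + 665| < ε.
(-2z^3 - 6z^2 - 3z + 1) + 665 = -2z^3 - 6z^2 - 3z + 666 = (z − 6)(-2z^2 - 18z - 111).
So |(-2z^3 - 6z^2 - 3z + 1) + 665| = |z − 6|·|-2z^2 - 18z - 111|.
Assume first that |z − 6| < 1, so |z| < 7. Then |-2z^2 - 18z - 111| ≤ 2·7^2 + 18·7 + 111 = 335.
Hence |(-2z^3 - 6z^2 - 3z + 1) + 665| ≤ 335|z − 6| < ε provided |z − 6| < ε/335.
Choosing δ = min(1, ε/335) ensures both conditions, hence |(-2z^3 - 6z^2 - 3z + 1) + 665| < ε.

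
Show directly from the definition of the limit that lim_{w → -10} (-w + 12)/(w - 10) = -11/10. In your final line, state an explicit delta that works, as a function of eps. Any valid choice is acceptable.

Suppose eps > 0. We want delta > 0 with 0 < |w + 10| < delta ⇒ |(-w + 12)/(w - 10) + 11/10| < eps.
Combining over a common denominator, (-w + 12)/(w - 10) + 11/10 = [(-w + 12)·(-20) − 22·(w - 10)] / [(-20)·(w - 10)] = -2(w + 10) / ((-20)(w - 10)).
So |(-w + 12)/(w - 10) + 11/10| = 2|w + 10| / (20·|w − 10|).
Restrict delta ≤ 10. Then |w + 10| < 10 gives |w − 10| = |(w + 10) + (-20)| ≥ 20 − 10 = 10.
Hence |(-w + 12)/(w - 10) + 11/10| < 2|w + 10|/(20·10) = (1/100)|w + 10|, which is < eps once |w + 10| < 100eps.
Take delta = min(10, 100eps). Then 0 < |w + 10| < delta forces both bounds, so |(-w + 12)/(w - 10) + 11/10| < eps.

delta = min(10, 100eps)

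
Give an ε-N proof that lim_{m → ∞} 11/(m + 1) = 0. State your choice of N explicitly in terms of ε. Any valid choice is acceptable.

Suppose ε > 0. For m ≥ 1, |11/(m + 1) − 0| = 11/(m + 1) ≤ 11/m.
We need 11/m < ε, i.e. m > 11/ε.
Take N = 11/ε. If m > N then |11/(m + 1)| ≤ 11/m < ε.

N = 11/ε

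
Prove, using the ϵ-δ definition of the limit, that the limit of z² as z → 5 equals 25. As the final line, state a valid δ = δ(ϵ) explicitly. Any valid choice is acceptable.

δ = min(1, ϵ/11)

Suppose ϵ > 0. We seek δ > 0 with 0 < |z − 5| < δ ⇒ |z² − 25| < ϵ.
Factor: z² − 25 = (z − 5)(z + 5), so |z² − 25| = |z − 5|·|z + 5|.
Restrict δ ≤ 1. Then |z − 5| < 1 gives |z| < 6, so by the triangle inequality |z + 5| ≤ 6 + 5 = 11.
Hence |z² − 25| ≤ 11|z − 5|, which is < ϵ once |z − 5| < ϵ/11.
Take δ = min(1, ϵ/11). If 0 < |z − 5| < δ then both bounds hold and |z² − 25| ≤ 11|z − 5| < 11·(ϵ/11) = ϵ.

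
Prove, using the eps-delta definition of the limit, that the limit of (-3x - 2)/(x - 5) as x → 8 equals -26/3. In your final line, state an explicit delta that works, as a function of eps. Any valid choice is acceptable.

delta = min(3/2, (9/34)eps)

Suppose eps > 0. We want delta > 0 with 0 < |x − 8| < delta ⇒ |(-3x - 2)/(x - 5) + 26/3| < eps.
Combining over a common denominator, (-3x - 2)/(x - 5) + 26/3 = [(-3x - 2)·3 − (-26)·(x - 5)] / [3·(x - 5)] = 17(x − 8) / (3(x - 5)).
So |(-3x - 2)/(x - 5) + 26/3| = 17|x − 8| / (3·|x − 5|).
Require delta ≤ 3/2, so |x − 5| ≥ |3| − |x − 8| > 3 − 3/2 = 3/2.
Hence |(-3x - 2)/(x - 5) + 26/3| < 17|x − 8|/(3·(3/2)) = (34/9)|x − 8|, which is < eps once |x − 8| < (9/34)eps.
Take delta = min(3/2, (9/34)eps). Then 0 < |x − 8| < delta forces both bounds, so |(-3x - 2)/(x - 5) + 26/3| < eps.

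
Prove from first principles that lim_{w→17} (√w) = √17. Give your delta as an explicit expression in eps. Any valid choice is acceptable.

Let eps > 0. We want delta > 0 such that 0 < |w − 17| < delta implies |√w − √17| < eps.
Rationalise: √w − √17 = (w − 17)/(√w + √17), so |√w − √17| = |w − 17|/(√w + √17).
Restrict delta ≤ 17 so that |w − 17| < 17 forces w > 0, and then √w + √17 > √17.
Hence |√w − √17| < |w − 17|/√17, which is < eps once |w − 17| < √17·eps.
Take delta = min(17, √17·eps). If 0 < |w − 17| < delta then w > 0 and |√w − √17| < |w − 17|/√17 < eps.

delta = min(17, √17·eps)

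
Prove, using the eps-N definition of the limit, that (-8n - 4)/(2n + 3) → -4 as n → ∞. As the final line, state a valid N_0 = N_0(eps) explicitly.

N_0 = 4/eps

Suppose eps > 0. For n ≥ 1, |(-8n - 4)/(2n + 3) + 4| = |16|/(2(2n + 3)) = 16/(2(2n + 3)).
Since 2n + 3 ≥ 2n for n ≥ 1, this is ≤ 16/(2·2n) = 4/n.
So |(-8n - 4)/(2n + 3) + 4| < eps whenever n > 4/eps.
Take N_0 = 4/eps. If n > N_0 then |(-8n - 4)/(2n + 3) + 4| ≤ 4/n < eps.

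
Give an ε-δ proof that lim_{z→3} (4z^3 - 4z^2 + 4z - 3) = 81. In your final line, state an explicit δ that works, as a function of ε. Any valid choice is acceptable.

δ = min(1, ε/124)

Fix ε > 0. We want δ > 0 such that 0 < |z − 3| < δ implies |(4z^3 - 4z^2 + 4z - 3) − 81| < ε.
(4z^3 - 4z^2 + 4z - 3) − 81 = 4z^3 - 4z^2 + 4z - 84 = (z − 3)(4z^2 + 8z + 28).
So |(4z^3 - 4z^2 + 4z - 3) − 81| = |z − 3|·|4z^2 + 8z + 28|.
Require δ ≤ 1. Then |z − 3| < 1 gives |z| < 4, and by the triangle inequality |4z^2 + 8z + 28| ≤ 4·4^2 + 8·4 + 28 = 124.
Hence |(4z^3 - 4z^2 + 4z - 3) − 81| ≤ 124|z − 3| < ε provided |z − 3| < ε/124.
Choosing δ = min(1, ε/124) ensures both conditions, hence |(4z^3 - 4z^2 + 4z - 3) − 81| < ε.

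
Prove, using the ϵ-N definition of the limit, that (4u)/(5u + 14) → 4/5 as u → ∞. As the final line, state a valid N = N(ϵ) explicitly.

N = (56/25)/ϵ

Fix ϵ > 0. We seek N > 0 such that u > N implies |(4u)/(5u + 14) − (4/5)| < ϵ.
(4u)/(5u + 14) − (4/5) = (5(4u) − 4(5u + 14)) / (5(5u + 14)) = -56/(5(5u + 14)).
For u > 0 we have 5u + 14 > 5u, so |(4u)/(5u + 14) − (4/5)| = 56/(5(5u + 14)) < 56/(5·5u) = (56/25)/u.
Thus |(4u)/(5u + 14) − (4/5)| < ϵ whenever u > (56/25)/ϵ.
Take N = (56/25)/ϵ. If u > N then |(4u)/(5u + 14) − (4/5)| < (56/25)/u < ϵ.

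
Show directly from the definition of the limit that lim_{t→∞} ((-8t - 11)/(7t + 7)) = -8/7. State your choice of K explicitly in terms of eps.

K = (3/7)/eps

Let eps > 0. We seek K > 0 such that t > K implies |(-8t - 11)/(7t + 7) + 8/7| < eps.
(-8t - 11)/(7t + 7) + 8/7 = (7(-8t - 11) − (-8)(7t + 7)) / (7(7t + 7)) = -21/(7(7t + 7)).
For t > 0 we have 7t + 7 > 7t, so |(-8t - 11)/(7t + 7) + 8/7| = 21/(7(7t + 7)) < 21/(7·7t) = (3/7)/t.
Thus |(-8t - 11)/(7t + 7) + 8/7| < eps whenever t > (3/7)/eps.
Take K = (3/7)/eps. If t > K then |(-8t - 11)/(7t + 7) + 8/7| < (3/7)/t < eps.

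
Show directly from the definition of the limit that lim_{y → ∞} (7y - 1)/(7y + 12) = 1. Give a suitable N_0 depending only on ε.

Let ε > 0 be given. We seek N_0 > 0 such that y > N_0 implies |(7y - 1)/(7y + 12) − 1| < ε.
(7y - 1)/(7y + 12) − 1 = (7(7y - 1) − 7(7y + 12)) / (7(7y + 12)) = -91/(7(7y + 12)).
For y > 0 we have 7y + 12 > 7y, so |(7y - 1)/(7y + 12) − 1| = 91/(7(7y + 12)) < 91/(7·7y) = (13/7)/y.
Thus |(7y - 1)/(7y + 12) − 1| < ε whenever y > (13/7)/ε.
Take N_0 = (13/7)/ε. If y > N_0 then |(7y - 1)/(7y + 12) − 1| < (13/7)/y < ε.

N_0 = (13/7)/ε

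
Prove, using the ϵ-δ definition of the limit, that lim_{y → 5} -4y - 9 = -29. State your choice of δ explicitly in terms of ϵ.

δ = ϵ/4

Fix ϵ > 0. We need δ > 0 so that 0 < |y − 5| < δ implies |(-4y - 9) + 29| < ϵ.
|(-4y - 9) + 29| = |-4y + 20| = 4|y − 5|.
So 4|y − 5| < ϵ exactly when |y − 5| < ϵ/4.
Take δ = ϵ/4. If 0 < |y − 5| < δ then |(-4y - 9) + 29| = 4|y − 5| < 4·(ϵ/4) = ϵ.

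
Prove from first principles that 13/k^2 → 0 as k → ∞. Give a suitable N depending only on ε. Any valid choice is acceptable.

N = (13/ε)^{1/2}

Let ε > 0. For k ≥ 1, |13/k^2 − 0| = 13/k^2.
13/k^2 < ε ⇔ k^2 > 13/ε ⇔ k > (13/ε)^{1/2}.
Take N = (13/ε)^{1/2}. Then k > N implies 13/k^2 < ε.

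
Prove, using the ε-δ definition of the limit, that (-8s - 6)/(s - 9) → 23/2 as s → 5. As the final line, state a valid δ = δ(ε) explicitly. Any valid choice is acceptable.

δ = min(2, (4/39)ε)

Fix ε > 0. We want δ > 0 with 0 < |s − 5| < δ ⇒ |(-8s - 6)/(s - 9) − (23/2)| < ε.
Combining over a common denominator, (-8s - 6)/(s - 9) − (23/2) = [(-8s - 6)·(-4) − (-46)·(s - 9)] / [(-4)·(s - 9)] = 78(s − 5) / ((-4)(s - 9)).
So |(-8s - 6)/(s - 9) − (23/2)| = 78|s − 5| / (4·|s − 9|).
Restrict δ ≤ 2. Then |s − 5| < 2 gives |s − 9| = |(s − 5) + (-4)| ≥ 4 − 2 = 2.
Hence |(-8s - 6)/(s - 9) − (23/2)| < 78|s − 5|/(4·2) = (39/4)|s − 5|, which is < ε once |s − 5| < (4/39)ε.
Take δ = min(2, (4/39)ε). Then 0 < |s − 5| < δ forces both bounds, so |(-8s - 6)/(s - 9) − (23/2)| < ε.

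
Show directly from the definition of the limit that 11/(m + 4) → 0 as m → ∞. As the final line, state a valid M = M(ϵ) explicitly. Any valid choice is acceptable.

M = 11/ϵ

Fix ϵ > 0. For m ≥ 1, |11/(m + 4) − 0| = 11/(m + 4) ≤ 11/m.
We need 11/m < ϵ, i.e. m > 11/ϵ.
Take M = 11/ϵ. If m > M then |11/(m + 4)| ≤ 11/m < ϵ.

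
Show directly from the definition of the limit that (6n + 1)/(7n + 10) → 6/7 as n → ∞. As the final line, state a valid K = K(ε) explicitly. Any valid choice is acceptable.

Let ε > 0 be given. For n ≥ 1, |(6n + 1)/(7n + 10) − (6/7)| = |-53|/(7(7n + 10)) = 53/(7(7n + 10)).
Since 7n + 10 ≥ 7n for n ≥ 1, this is ≤ 53/(7·7n) = (53/49)/n.
So |(6n + 1)/(7n + 10) − (6/7)| < ε whenever n > (53/49)/ε.
Take K = (53/49)/ε. If n > K then |(6n + 1)/(7n + 10) − (6/7)| ≤ (53/49)/n < ε.

K = (53/49)/ε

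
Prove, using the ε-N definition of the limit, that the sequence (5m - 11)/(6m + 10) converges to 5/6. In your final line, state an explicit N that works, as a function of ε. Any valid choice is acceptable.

Let ε > 0 be given. For m ≥ 1, |(5m - 11)/(6m + 10) − (5/6)| = |-116|/(6(6m + 10)) = 116/(6(6m + 10)).
Since 6m + 10 ≥ 6m for m ≥ 1, this is ≤ 116/(6·6m) = (29/9)/m.
So |(5m - 11)/(6m + 10) − (5/6)| < ε whenever m > (29/9)/ε.
Take N = (29/9)/ε. If m > N then |(5m - 11)/(6m + 10) − (5/6)| ≤ (29/9)/m < ε.

N = (29/9)/ε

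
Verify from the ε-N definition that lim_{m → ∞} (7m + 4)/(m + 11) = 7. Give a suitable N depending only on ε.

Let ε > 0. For m ≥ 1, |(7m + 4)/(m + 11) − 7| = |-73|/((m + 11)) = 73/((m + 11)).
Since m + 11 ≥ m for m ≥ 1, this is ≤ 73/(m) = 73/m.
So |(7m + 4)/(m + 11) − 7| < ε whenever m > 73/ε.
Take N = 73/ε. If m > N then |(7m + 4)/(m + 11) − 7| ≤ 73/m < ε.

N = 73/ε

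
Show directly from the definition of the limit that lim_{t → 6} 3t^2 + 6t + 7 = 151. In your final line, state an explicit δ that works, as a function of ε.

δ = min(1, ε/45)

Let ε > 0. We want δ > 0 such that 0 < |t − 6| < δ implies |(3t^2 + 6t + 7) − 151| < ε.
(3t^2 + 6t + 7) − 151 = 3t^2 + 6t - 144 = (t − 6)(3t + 24).
So |(3t^2 + 6t + 7) − 151| = |t − 6|·|3t + 24|.
Require δ ≤ 1. Then |t − 6| < 1 gives |t| < 7, and by the triangle inequality |3t + 24| ≤ 3·7 + 24 = 45.
Hence |(3t^2 + 6t + 7) − 151| ≤ 45|t − 6| < ε provided |t − 6| < ε/45.
Take δ = min(1, ε/45). Then 0 < |t − 6| < δ gives both |t − 6| < 1 and |t − 6| < ε/45, so |(3t^2 + 6t + 7) − 151| < ε.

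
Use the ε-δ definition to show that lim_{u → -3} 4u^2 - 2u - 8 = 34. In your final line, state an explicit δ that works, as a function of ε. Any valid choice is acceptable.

Suppose ε > 0. We want δ > 0 such that 0 < |u + 3| < δ implies |(4u^2 - 2u - 8) − 34| < ε.
(4u^2 - 2u - 8) − 34 = 4u^2 - 2u - 42 = (u + 3)(4u - 14).
So |(4u^2 - 2u - 8) − 34| = |u + 3|·|4u - 14|.
Assume first that |u + 3| < 1, so |u| < 4. Then |4u - 14| ≤ 4·4 + 14 = 30.
Hence |(4u^2 - 2u - 8) − 34| ≤ 30|u + 3| < ε provided |u + 3| < ε/30.
Take δ = min(1, ε/30). Then 0 < |u + 3| < δ gives both |u + 3| < 1 and |u + 3| < ε/30, so |(4u^2 - 2u - 8) − 34| < ε.

δ = min(1, ε/30)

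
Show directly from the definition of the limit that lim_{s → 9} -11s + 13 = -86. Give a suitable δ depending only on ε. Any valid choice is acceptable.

δ = ε/11

Let ε > 0. We need δ > 0 so that 0 < |s − 9| < δ implies |(-11s + 13) + 86| < ε.
|(-11s + 13) + 86| = |-11s + 99| = 11|s − 9|.
Thus it suffices that |s − 9| < ε/11.
Choosing δ = ε/11 gives |(-11s + 13) + 86| = 11|s − 9| < ε whenever |s − 9| < δ.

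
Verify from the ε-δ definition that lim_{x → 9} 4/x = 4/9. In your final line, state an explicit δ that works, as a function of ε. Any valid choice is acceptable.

Let ε > 0. We seek δ > 0 such that 0 < |x − 9| < δ implies |4/x − (4/9)| < ε.
|4/x − (4/9)| = 4·|9 − x|/(9·|x|) = 4|x − 9|/(9|x|).
Restrict δ ≤ 9/2. Then |x − 9| < 9/2 gives |x| > 9/2, so 9|x| > 81/2.
Then |4/x − (4/9)| < 4|x − 9|/(81/2), which is < ε when |x − 9| < (81/8)ε.
Take δ = min(9/2, (81/8)ε). Then 0 < |x − 9| < δ gives both |x − 9| < 9/2 and |x − 9| < (81/8)ε, so |4/x − (4/9)| < ε.

δ = min(9/2, (81/8)ε)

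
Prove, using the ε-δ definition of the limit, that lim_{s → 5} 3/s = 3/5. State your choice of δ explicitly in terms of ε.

δ = min(5/2, (25/6)ε)

Fix ε > 0. We seek δ > 0 such that 0 < |s − 5| < δ implies |3/s − (3/5)| < ε.
|3/s − (3/5)| = 3·|5 − s|/(5·|s|) = 3|s − 5|/(5|s|).
Restrict δ ≤ 5/2. Then |s − 5| < 5/2 gives |s| > 5/2, so 5|s| > 25/2.
Then |3/s − (3/5)| < 3|s − 5|/(25/2), which is < ε when |s − 5| < (25/6)ε.
Take δ = min(5/2, (25/6)ε). Then 0 < |s − 5| < δ gives both |s − 5| < 5/2 and |s − 5| < (25/6)ε, so |3/s − (3/5)| < ε.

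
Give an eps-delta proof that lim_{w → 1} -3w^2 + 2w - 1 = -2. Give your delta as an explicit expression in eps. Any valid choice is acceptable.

Let eps > 0 be given. We want delta > 0 such that 0 < |w − 1| < delta implies |(-3w^2 + 2w - 1) + 2| < eps.
(-3w^2 + 2w - 1) + 2 = -3w^2 + 2w + 1 = (w − 1)(-3w - 1).
So |(-3w^2 + 2w - 1) + 2| = |w − 1|·|-3w - 1|.
Require delta ≤ 2. Then |w − 1| < 2 gives |w| < 3, and by the triangle inequality |-3w - 1| ≤ 3·3 + 1 = 10.
Hence |(-3w^2 + 2w - 1) + 2| ≤ 10|w − 1| < eps provided |w − 1| < eps/10.
Choosing delta = min(2, eps/10) ensures both conditions, hence |(-3w^2 + 2w - 1) + 2| < eps.

delta = min(2, eps/10)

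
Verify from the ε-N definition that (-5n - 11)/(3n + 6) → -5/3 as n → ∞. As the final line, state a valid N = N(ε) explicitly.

N = (1/3)/ε

Fix ε > 0. For n ≥ 1, |(-5n - 11)/(3n + 6) + 5/3| = |-3|/(3(3n + 6)) = 3/(3(3n + 6)).
Since 3n + 6 ≥ 3n for n ≥ 1, this is ≤ 3/(3·3n) = (1/3)/n.
So |(-5n - 11)/(3n + 6) + 5/3| < ε whenever n > (1/3)/ε.
Take N = (1/3)/ε. If n > N then |(-5n - 11)/(3n + 6) + 5/3| ≤ (1/3)/n < ε.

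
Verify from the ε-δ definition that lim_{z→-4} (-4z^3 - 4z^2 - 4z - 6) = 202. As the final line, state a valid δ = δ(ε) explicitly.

Suppose ε > 0. We want δ > 0 such that 0 < |z + 4| < δ implies |(-4z^3 - 4z^2 - 4z - 6) − 202| < ε.
(-4z^3 - 4z^2 - 4z - 6) − 202 = -4z^3 - 4z^2 - 4z - 208 = (z + 4)(-4z^2 + 12z - 52).
So |(-4z^3 - 4z^2 - 4z - 6) − 202| = |z + 4|·|-4z^2 + 12z - 52|.
Assume first that |z + 4| < 2, so |z| < 6. Then |-4z^2 + 12z - 52| ≤ 4·6^2 + 12·6 + 52 = 268.
Hence |(-4z^3 - 4z^2 - 4z - 6) − 202| ≤ 268|z + 4| < ε provided |z + 4| < ε/268.
Take δ = min(2, ε/268). Then 0 < |z + 4| < δ gives both |z + 4| < 2 and |z + 4| < ε/268, so |(-4z^3 - 4z^2 - 4z - 6) − 202| < ε.

δ = min(2, ε/268)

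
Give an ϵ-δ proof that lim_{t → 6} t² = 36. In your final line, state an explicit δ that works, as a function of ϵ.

δ = min(1, ϵ/13)

Fix ϵ > 0. We seek δ > 0 with 0 < |t − 6| < δ ⇒ |t² − 36| < ϵ.
Factor: t² − 36 = (t − 6)(t + 6), so |t² − 36| = |t − 6|·|t + 6|.
Impose δ ≤ 1 so that |t| < 7; then |t + 6| ≤ 13.
Hence |t² − 36| ≤ 13|t − 6|, which is < ϵ once |t − 6| < ϵ/13.
Take δ = min(1, ϵ/13). If 0 < |t − 6| < δ then both bounds hold and |t² − 36| ≤ 13|t − 6| < 13·(ϵ/13) = ϵ.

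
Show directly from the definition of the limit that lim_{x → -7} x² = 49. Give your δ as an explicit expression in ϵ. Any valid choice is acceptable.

δ = min(1, ϵ/15)

Let ϵ > 0 be given. We seek δ > 0 with 0 < |x + 7| < δ ⇒ |x² − 49| < ϵ.
Factor: x² − 49 = (x + 7)(x - 7), so |x² − 49| = |x + 7|·|x - 7|.
Impose δ ≤ 1 so that |x| < 8; then |x - 7| ≤ 15.
Hence |x² − 49| ≤ 15|x + 7|, which is < ϵ once |x + 7| < ϵ/15.
Take δ = min(1, ϵ/15). If 0 < |x + 7| < δ then both bounds hold and |x² − 49| ≤ 15|x + 7| < 15·(ϵ/15) = ϵ.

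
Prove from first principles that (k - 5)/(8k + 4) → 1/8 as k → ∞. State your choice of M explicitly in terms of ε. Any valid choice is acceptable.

M = (11/16)/ε

Fix ε > 0. For k ≥ 1, |(k - 5)/(8k + 4) − (1/8)| = |-44|/(8(8k + 4)) = 44/(8(8k + 4)).
Since 8k + 4 ≥ 8k for k ≥ 1, this is ≤ 44/(8·8k) = (11/16)/k.
So |(k - 5)/(8k + 4) − (1/8)| < ε whenever k > (11/16)/ε.
Take M = (11/16)/ε. If k > M then |(k - 5)/(8k + 4) − (1/8)| ≤ (11/16)/k < ε.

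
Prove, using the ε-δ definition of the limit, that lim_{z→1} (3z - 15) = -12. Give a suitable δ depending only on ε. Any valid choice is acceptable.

δ = ε/3

Let ε > 0 be given. We need δ > 0 so that 0 < |z − 1| < δ implies |(3z - 15) + 12| < ε.
|(3z - 15) + 12| = |3z - 3| = 3|z − 1|.
So 3|z − 1| < ε exactly when |z − 1| < ε/3.
Take δ = ε/3. If 0 < |z − 1| < δ then |(3z - 15) + 12| = 3|z − 1| < 3·(ε/3) = ε.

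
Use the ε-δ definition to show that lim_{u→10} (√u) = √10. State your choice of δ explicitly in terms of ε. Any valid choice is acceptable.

δ = min(10, √10·ε)

Fix ε > 0. We want δ > 0 such that 0 < |u − 10| < δ implies |√u − √10| < ε.
Multiplying by the conjugate, |√u − √10| = |u − 10|/(√u + √10).
Restrict δ ≤ 10 so that |u − 10| < 10 forces u > 0, and then √u + √10 > √10.
Hence |√u − √10| < |u − 10|/√10, which is < ε once |u − 10| < √10·ε.
Take δ = min(10, √10·ε). If 0 < |u − 10| < δ then u > 0 and |√u − √10| < |u − 10|/√10 < ε.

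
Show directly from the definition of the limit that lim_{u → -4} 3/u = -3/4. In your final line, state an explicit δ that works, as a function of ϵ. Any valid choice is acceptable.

Fix ϵ > 0. We seek δ > 0 such that 0 < |u + 4| < δ implies |3/u + 3/4| < ϵ.
|3/u + 3/4| = 3·|-4 − u|/(4·|u|) = 3|u + 4|/(4|u|).
Restrict δ ≤ 2. Then |u + 4| < 2 gives |u| > 2, so 4|u| > 8.
Then |3/u + 3/4| < 3|u + 4|/8, which is < ϵ when |u + 4| < (8/3)ϵ.
Take δ = min(2, (8/3)ϵ). Then 0 < |u + 4| < δ gives both |u + 4| < 2 and |u + 4| < (8/3)ϵ, so |3/u + 3/4| < ϵ.

δ = min(2, (8/3)ϵ)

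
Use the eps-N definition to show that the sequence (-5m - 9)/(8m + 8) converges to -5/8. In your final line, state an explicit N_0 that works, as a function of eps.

Let eps > 0 be given. For m ≥ 1, |(-5m - 9)/(8m + 8) + 5/8| = |-32|/(8(8m + 8)) = 32/(8(8m + 8)).
Since 8m + 8 ≥ 8m for m ≥ 1, this is ≤ 32/(8·8m) = (1/2)/m.
So |(-5m - 9)/(8m + 8) + 5/8| < eps whenever m > (1/2)/eps.
Take N_0 = (1/2)/eps. If m > N_0 then |(-5m - 9)/(8m + 8) + 5/8| ≤ (1/2)/m < eps.

N_0 = (1/2)/eps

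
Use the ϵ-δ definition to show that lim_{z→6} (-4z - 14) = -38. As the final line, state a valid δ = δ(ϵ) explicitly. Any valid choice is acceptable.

δ = ϵ/4

Suppose ϵ > 0. We need δ > 0 so that 0 < |z − 6| < δ implies |(-4z - 14) + 38| < ϵ.
Since (-4z - 14) + 38 = -4(z − 6), we have |(-4z - 14) + 38| = 4|z − 6|.
So 4|z − 6| < ϵ exactly when |z − 6| < ϵ/4.
Choosing δ = ϵ/4 gives |(-4z - 14) + 38| = 4|z − 6| < ϵ whenever |z − 6| < δ.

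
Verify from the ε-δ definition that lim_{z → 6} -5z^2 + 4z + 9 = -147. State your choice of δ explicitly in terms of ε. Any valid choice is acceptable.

δ = min(1, ε/61)

Suppose ε > 0. We want δ > 0 such that 0 < |z − 6| < δ implies |(-5z^2 + 4z + 9) + 147| < ε.
(-5z^2 + 4z + 9) + 147 = -5z^2 + 4z + 156 = (z − 6)(-5z - 26).
So |(-5z^2 + 4z + 9) + 147| = |z − 6|·|-5z - 26|.
Assume first that |z − 6| < 1, so |z| < 7. Then |-5z - 26| ≤ 5·7 + 26 = 61.
Hence |(-5z^2 + 4z + 9) + 147| ≤ 61|z − 6| < ε provided |z − 6| < ε/61.
Take δ = min(1, ε/61). Then 0 < |z − 6| < δ gives both |z − 6| < 1 and |z − 6| < ε/61, so |(-5z^2 + 4z + 9) + 147| < ε.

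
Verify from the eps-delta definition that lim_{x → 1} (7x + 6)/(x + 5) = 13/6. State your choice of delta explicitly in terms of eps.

Let eps > 0. We want delta > 0 with 0 < |x − 1| < delta ⇒ |(7x + 6)/(x + 5) − (13/6)| < eps.
Combining over a common denominator, (7x + 6)/(x + 5) − (13/6) = [(7x + 6)·6 − 13·(x + 5)] / [6·(x + 5)] = 29(x − 1) / (6(x + 5)).
So |(7x + 6)/(x + 5) − (13/6)| = 29|x − 1| / (6·|x + 5|).
Require delta ≤ 3, so |x + 5| ≥ |6| − |x − 1| > 6 − 3 = 3.
Hence |(7x + 6)/(x + 5) − (13/6)| < 29|x − 1|/(6·3) = (29/18)|x − 1|, which is < eps once |x − 1| < (18/29)eps.
Take delta = min(3, (18/29)eps). Then 0 < |x − 1| < delta forces both bounds, so |(7x + 6)/(x + 5) − (13/6)| < eps.

delta = min(3, (18/29)eps)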